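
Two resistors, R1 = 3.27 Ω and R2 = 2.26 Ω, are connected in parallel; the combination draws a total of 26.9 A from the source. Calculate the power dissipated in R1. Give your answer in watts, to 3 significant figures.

395 W

The branches share the same voltage, but only the total current is given — find V from the equivalent resistance first.
1/R_eq = 1/3.27 + 1/2.26 ⇒ R_eq = 1.336 Ω
V = I_total × R_eq = 26.90 × 1.336 = 35.95 V
P_R1 = V² / R1 = (35.95)² / 3.27 = 395.2 W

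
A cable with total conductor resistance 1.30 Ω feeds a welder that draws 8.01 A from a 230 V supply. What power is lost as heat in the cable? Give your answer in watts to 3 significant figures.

83.4 W

Only the current and the line resistance are needed for the I²R loss.
The cable carries the full 8.01 A.
P_line = I² R_line = (8.010)² × 1.30 = 83.41 W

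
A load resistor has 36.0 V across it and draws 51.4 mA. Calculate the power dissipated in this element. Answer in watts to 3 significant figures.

Both the voltage across and the current through the element are known, so P = V I applies directly.
P = 36.0 V × 0.05140 A = 1.850 W

1.85 W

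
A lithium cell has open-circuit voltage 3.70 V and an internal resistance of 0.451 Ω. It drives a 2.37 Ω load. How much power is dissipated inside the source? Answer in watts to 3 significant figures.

0.776 W

Internal loss is I²r, with I set by the total series resistance r+R.
I = ε / (r + R) = 3.70 / (0.451 + 2.37) = 1.312 A
P_int = I² r = (1.312)² × 0.451 = 0.7758 W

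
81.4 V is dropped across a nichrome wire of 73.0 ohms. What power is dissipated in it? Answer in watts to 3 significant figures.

With V across and R both known, P = V²/R gives the dissipation directly.
P = (81.4 V)² / 73.0 Ω = 90.77 W

90.8 W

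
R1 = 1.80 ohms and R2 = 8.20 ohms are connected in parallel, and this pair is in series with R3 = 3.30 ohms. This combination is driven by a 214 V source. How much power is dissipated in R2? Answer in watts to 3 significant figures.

Combine R1 and R2 into their parallel equivalent first, reducing the network to two series resistors.
R_p = (1.80×8.20)/(1.80+8.20) = 1.476 Ω
R_total = R_p + 3.30 = 1.476 + 3.30 = 4.776 Ω
I = V / R_total = 214 / 4.776 = 44.81 A
Voltage across the parallel pair: V_p = I × R_p = 44.81 × 1.476 = 66.14 V
R2 sits across V_p; its power is V_p²/R.
P_R2 = (66.14)² / 8.20 = 533.4 W

533 W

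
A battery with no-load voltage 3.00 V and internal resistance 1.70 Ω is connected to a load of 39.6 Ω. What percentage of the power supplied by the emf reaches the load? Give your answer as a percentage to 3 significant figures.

Both r and R carry the same current, so the power split is just the resistance split: η = R/(R+r).
η = R / (R + r) = 39.6 / (39.6 + 1.70) = 0.9588

95.9 %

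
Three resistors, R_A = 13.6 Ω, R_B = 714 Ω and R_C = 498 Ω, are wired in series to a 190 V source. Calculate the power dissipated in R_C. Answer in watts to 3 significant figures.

Since the resistors are in series they all carry the loop current I = V/R_total; the power in any one is I²R.
R_total = 13.6 + 714 + 498 = 1226 Ω
I = V / R_total = 190 / 1226 = 0.1550 A
P_R_C = I² × R_C = (0.1550)² × 498 = 11.97 W

12.0 W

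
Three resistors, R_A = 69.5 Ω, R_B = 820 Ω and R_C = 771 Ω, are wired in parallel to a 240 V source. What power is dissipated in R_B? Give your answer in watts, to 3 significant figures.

Each parallel branch sees the full supply voltage, so P = V²/R applies directly to the target branch.
P_R_B = V² / R_B = (240)² / 820 Ω = 70.24 W

70.2 W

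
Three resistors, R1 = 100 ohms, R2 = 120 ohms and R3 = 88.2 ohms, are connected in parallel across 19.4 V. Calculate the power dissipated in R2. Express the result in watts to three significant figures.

3.14 W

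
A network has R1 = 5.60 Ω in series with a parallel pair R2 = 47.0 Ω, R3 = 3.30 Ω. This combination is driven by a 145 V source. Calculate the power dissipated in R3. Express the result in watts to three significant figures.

Reduce the parallel pair to R_p first; the network is then a simple series string.
R_p = (47.0×3.30)/(47.0+3.30) = 3.083 Ω
R_total = 5.60 + 3.083 = 8.683 Ω
I = V / R_total = 145 / 8.683 = 16.70 A
Voltage across the parallel pair: V_p = I × R_p = 16.70 × 3.083 = 51.49 V
With V_p across R3, its power is V_p²/R3.
P_R3 = (51.49)² / 3.30 = 803.4 W

803 W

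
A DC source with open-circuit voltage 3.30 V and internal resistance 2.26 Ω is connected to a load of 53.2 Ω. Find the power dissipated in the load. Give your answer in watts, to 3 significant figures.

0.188 W

The internal resistance and the load are in series, so the same I flows through both; get I from ε/(r+R), then I²R for the load.
I = ε / (r + R) = 3.30 / (2.26 + 53.2) = 0.05950 A
P_load = I² R = (0.05950)² × 53.2 = 0.1884 W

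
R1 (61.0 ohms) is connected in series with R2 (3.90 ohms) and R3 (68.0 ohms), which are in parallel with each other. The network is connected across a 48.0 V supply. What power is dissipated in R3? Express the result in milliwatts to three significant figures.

Replace R2 and R3 with their parallel equivalent so the circuit becomes R1 in series with R_p.
R_p = (3.90×68.0)/(3.90+68.0) = 3.688 Ω
R_total = 61.0 + 3.688 = 64.69 Ω
I = V / R_total = 48.0 / 64.69 = 0.7420 A
Voltage across the parallel pair: V_p = I × R_p = 0.7420 × 3.688 = 2.737 V
With V_p across R3, its power is V_p²/R3.
P_R3 = (2.737)² / 68.0 = 0.1102 W

110 mW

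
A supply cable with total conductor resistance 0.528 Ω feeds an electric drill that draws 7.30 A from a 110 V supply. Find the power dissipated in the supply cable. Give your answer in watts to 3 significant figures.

Line loss is just I²R for the cable — we know both I and R_line directly.
The supply cable carries the full 7.30 A.
P_line = I² R_line = (7.300)² × 0.528 = 28.14 W

28.1 W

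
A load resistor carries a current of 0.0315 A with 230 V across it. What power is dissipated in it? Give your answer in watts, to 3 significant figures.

Both the voltage across and the current through the element are known, so P = V I applies directly.
P = 230 V × 0.03150 A = 7.245 W

7.25 W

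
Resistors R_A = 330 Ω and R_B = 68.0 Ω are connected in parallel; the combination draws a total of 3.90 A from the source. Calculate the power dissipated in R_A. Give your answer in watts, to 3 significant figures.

Only the total current is stated, so first find the parallel equivalent to get the voltage across the combination.
1/R_eq = 1/330 + 1/68.0 ⇒ R_eq = 56.38 Ω
V = I_total × R_eq = 3.900 × 56.38 = 219.9 V
P_R_A = V² / R_A = (219.9)² / 330 = 146.5 W

147 W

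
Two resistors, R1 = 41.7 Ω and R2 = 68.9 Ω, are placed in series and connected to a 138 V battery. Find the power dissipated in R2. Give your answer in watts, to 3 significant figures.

107 W

In a series string the same current flows through every resistor — find that current, then P = I²R for the one we want.
R_total = 41.7 + 68.9 = 110.6 Ω
I = V / R_total = 138 / 110.6 = 1.248 A
P_R2 = I² × R2 = (1.248)² × 68.9 = 107.3 W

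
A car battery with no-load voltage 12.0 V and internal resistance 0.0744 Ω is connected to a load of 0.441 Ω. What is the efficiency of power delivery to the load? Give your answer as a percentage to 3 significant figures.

85.6 %

Efficiency is P_load / P_total. With a series r and R sharing the same I, P = I²R for each, so η = R/(R+r).
η = R / (R + r) = 0.441 / (0.441 + 0.0744) = 0.8556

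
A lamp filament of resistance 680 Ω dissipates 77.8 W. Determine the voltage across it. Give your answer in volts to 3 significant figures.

Rearranging the power relation for the two known quantities gives V = √(P R).
V = √(77.8 × 680) = 230.0 V

230 V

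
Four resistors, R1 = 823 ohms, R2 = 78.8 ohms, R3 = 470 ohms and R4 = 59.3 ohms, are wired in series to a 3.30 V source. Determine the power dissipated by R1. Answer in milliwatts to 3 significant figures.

4.38 mW

The current is common to all series resistors; compute it, then apply P = I²R for the target.
R_total = 823 + 78.8 + 470 + 59.3 = 1431 Ω
I = V / R_total = 3.30 / 1431 = 0.002306 A
P_R1 = I² × R1 = (0.002306)² × 823 = 0.004376 W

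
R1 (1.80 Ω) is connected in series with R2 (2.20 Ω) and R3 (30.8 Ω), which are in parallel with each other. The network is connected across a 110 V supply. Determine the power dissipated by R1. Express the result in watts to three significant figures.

1470 W

First combine the parallel branches into one equivalent R_p, then R1 + R_p is a series pair.
R_p = (2.20×30.8)/(2.20+30.8) = 2.053 Ω
R_total = 1.80 + 2.053 = 3.853 Ω
I = V / R_total = 110 / 3.853 = 28.55 A
The full supply current passes through R1: P = I²R.
P_R1 = (28.55)² × 1.80 = 1467 W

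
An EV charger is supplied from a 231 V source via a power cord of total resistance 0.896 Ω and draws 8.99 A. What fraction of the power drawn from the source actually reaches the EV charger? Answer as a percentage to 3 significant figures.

The power cord carries the full 8.99 A.
P_line = I² R_line = (8.990)² × 0.896 = 72.41 W
P_source = V I = 231 × 8.990 = 2077 W; P_load = 2004 W
η = P_load / P_source = 2004 / 2077 = 0.9651

96.5 %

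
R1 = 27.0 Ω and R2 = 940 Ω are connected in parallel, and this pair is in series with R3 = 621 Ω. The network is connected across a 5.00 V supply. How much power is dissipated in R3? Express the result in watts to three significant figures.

Collapse the R1‖R2 pair into one equivalent R_p; then R_p and R3 form a series string.
R_p = (27.0×940)/(27.0+940) = 26.25 Ω
R_total = R_p + 621 = 26.25 + 621 = 647.2 Ω
I = V / R_total = 5.00 / 647.2 = 0.007725 A
R3 carries the full series current, so P = I²R.
P_R3 = (0.007725)² × 621 = 0.03706 W

0.0371 W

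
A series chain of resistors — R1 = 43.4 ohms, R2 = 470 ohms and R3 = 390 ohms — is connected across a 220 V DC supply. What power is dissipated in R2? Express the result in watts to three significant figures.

Since the resistors are in series they all carry the loop current I = V/R_total; the power in any one is I²R.
R_total = 43.4 + 470 + 390 = 903.4 Ω
I = V / R_total = 220 / 903.4 = 0.2435 A
P_R2 = I² × R2 = (0.2435)² × 470 = 27.87 W

27.9 W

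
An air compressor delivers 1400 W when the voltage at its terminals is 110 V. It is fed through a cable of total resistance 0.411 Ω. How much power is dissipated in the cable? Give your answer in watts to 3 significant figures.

The cable and load are in series, so the same current flows in both; the loss is I²R_line.
I = P / V = 1400 / 110 = 12.73 A through the cable.
P_line = I² R_line = (12.73)² × 0.411 = 66.58 W

66.6 W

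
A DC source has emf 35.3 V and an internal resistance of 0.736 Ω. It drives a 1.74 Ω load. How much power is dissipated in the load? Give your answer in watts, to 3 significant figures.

354 W

With r and R in series, I = ε/(r+R); the load dissipates I²R.
I = ε / (r + R) = 35.3 / (0.736 + 1.74) = 14.26 A
P_load = I² R = (14.26)² × 1.74 = 353.7 W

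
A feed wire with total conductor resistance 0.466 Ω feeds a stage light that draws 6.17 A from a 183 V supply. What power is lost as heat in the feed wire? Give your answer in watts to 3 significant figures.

Only the current and the line resistance are needed for the I²R loss.
The feed wire carries the full 6.17 A.
P_line = I² R_line = (6.170)² × 0.466 = 17.74 W

17.7 W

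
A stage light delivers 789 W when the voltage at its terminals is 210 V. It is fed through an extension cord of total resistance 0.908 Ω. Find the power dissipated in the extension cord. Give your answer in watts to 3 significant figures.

12.8 W

The extension cord is a series resistance carrying the load current; its dissipation is I²R_line.
I = P / V = 789 / 210 = 3.757 A through the extension cord.
P_line = I² R_line = (3.757)² × 0.908 = 12.82 W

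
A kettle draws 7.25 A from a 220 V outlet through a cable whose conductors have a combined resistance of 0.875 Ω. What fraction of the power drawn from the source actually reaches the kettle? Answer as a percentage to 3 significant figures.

The cable carries the full 7.25 A.
P_line = I² R_line = (7.250)² × 0.875 = 45.99 W
P_source = V I = 220 × 7.250 = 1595 W; P_load = 1549 W
η = P_load / P_source = 1549 / 1595 = 0.9712

97.1 %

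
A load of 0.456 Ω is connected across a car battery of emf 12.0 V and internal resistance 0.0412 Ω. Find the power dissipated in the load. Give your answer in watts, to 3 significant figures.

266 W

With r and R in series, I = ε/(r+R); the load dissipates I²R.
I = ε / (r + R) = 12.0 / (0.0412 + 0.456) = 24.14 A
P_load = I² R = (24.14)² × 0.456 = 265.6 W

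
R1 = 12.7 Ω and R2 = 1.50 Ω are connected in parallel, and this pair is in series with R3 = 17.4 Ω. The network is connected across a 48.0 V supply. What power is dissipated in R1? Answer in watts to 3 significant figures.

Collapse the R1‖R2 pair into one equivalent R_p; then R_p and R3 form a series string.
R_p = (12.7×1.50)/(12.7+1.50) = 1.342 Ω
R_total = R_p + 17.4 = 1.342 + 17.4 = 18.74 Ω
I = V / R_total = 48.0 / 18.74 = 2.561 A
Voltage across the parallel pair: V_p = I × R_p = 2.561 × 1.342 = 3.436 V
R1 sits across V_p; its power is V_p²/R.
P_R1 = (3.436)² / 12.7 = 0.9296 W

0.930 W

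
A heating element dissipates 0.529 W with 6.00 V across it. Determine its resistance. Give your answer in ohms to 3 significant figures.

68.1 Ω

Inverting the appropriate power form: R = V² / P.
R = (6.00)² / 0.529 = 68.05 Ω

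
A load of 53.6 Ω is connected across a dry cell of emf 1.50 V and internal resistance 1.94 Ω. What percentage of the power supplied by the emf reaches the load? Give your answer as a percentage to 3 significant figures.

96.5 %

Both r and R carry the same current, so the power split is just the resistance split: η = R/(R+r).
η = R / (R + r) = 53.6 / (53.6 + 1.94) = 0.9651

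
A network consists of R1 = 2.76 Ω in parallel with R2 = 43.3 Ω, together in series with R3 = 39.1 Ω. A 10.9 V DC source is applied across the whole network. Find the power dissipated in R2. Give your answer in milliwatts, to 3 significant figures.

10.6 mW

First find R_p for the parallel pair, then treat R_p + R3 as a series loop.
R_p = (2.76×43.3)/(2.76+43.3) = 2.595 Ω
R_total = R_p + 39.1 = 2.595 + 39.1 = 41.69 Ω
I = V / R_total = 10.9 / 41.69 = 0.2614 A
Voltage across the parallel pair: V_p = I × R_p = 0.2614 × 2.595 = 0.6783 V
R2 sits across V_p; its power is V_p²/R.
P_R2 = (0.6783)² / 43.3 = 0.01063 W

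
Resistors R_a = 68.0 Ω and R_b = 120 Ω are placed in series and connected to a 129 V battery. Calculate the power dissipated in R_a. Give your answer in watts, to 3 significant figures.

32.0 W

Every series element carries the same I. Get I from the total resistance, then P = I² × R_a.
R_total = 68.0 + 120 = 188.0 Ω
I = V / R_total = 129 / 188.0 = 0.6862 A
P_R_a = I² × R_a = (0.6862)² × 68.0 = 32.02 W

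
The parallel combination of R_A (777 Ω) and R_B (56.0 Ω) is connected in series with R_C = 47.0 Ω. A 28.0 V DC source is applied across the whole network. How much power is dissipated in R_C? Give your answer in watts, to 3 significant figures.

3.74 W

Combine R_A and R_B into their parallel equivalent first, reducing the network to two series resistors.
R_p = (777×56.0)/(777+56.0) = 52.24 Ω
R_total = R_p + 47.0 = 52.24 + 47.0 = 99.24 Ω
I = V / R_total = 28.0 / 99.24 = 0.2822 A
R_C carries the full series current, so P = I²R.
P_R_C = (0.2822)² × 47.0 = 3.742 W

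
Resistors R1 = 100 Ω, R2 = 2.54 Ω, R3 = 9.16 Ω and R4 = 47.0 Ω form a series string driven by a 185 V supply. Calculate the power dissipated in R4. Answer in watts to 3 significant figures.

In a series string the same current flows through every resistor — find that current, then P = I²R for the one we want.
R_total = 100 + 2.54 + 9.16 + 47.0 = 158.7 Ω
I = V / R_total = 185 / 158.7 = 1.166 A
P_R4 = I² × R4 = (1.166)² × 47.0 = 63.87 W

63.9 W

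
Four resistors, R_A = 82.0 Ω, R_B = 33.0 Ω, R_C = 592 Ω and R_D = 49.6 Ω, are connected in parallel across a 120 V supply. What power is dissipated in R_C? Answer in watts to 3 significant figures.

24.3 W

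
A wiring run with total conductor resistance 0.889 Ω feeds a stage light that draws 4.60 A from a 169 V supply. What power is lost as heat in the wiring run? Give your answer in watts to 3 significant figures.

The wiring run is a series resistance carrying the load current; its dissipation is I²R_line.
The wiring run carries the full 4.60 A.
P_line = I² R_line = (4.600)² × 0.889 = 18.81 W

18.8 W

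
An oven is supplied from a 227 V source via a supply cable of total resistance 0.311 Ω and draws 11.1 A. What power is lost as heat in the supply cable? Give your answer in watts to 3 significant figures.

The supply cable is a series resistance carrying the load current; its dissipation is I²R_line.
The supply cable carries the full 11.1 A.
P_line = I² R_line = (11.10)² × 0.311 = 38.32 W

38.3 W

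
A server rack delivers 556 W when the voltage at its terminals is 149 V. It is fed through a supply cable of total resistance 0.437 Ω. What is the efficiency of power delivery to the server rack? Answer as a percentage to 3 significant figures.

I = P / V = 556 / 149 = 3.732 A through the supply cable.
P_line = I² R_line = (3.732)² × 0.437 = 6.085 W
P_source = P_load + P_line = 556.0 + 6.085 = 562.1 W
η = P_load / P_source = 556.0 / 562.1 = 0.9892

98.9 %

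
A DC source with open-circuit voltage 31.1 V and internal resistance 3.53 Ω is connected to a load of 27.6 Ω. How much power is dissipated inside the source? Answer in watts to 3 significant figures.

The source's internal resistance is just another series element carrying I; its dissipation is I²r.
I = ε / (r + R) = 31.1 / (3.53 + 27.6) = 0.9990 A
P_int = I² r = (0.9990)² × 3.53 = 3.523 W

3.52 W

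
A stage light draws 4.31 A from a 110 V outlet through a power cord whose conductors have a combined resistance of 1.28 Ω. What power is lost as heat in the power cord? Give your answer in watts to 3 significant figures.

Line loss is just I²R for the cable — we know both I and R_line directly.
The power cord carries the full 4.31 A.
P_line = I² R_line = (4.310)² × 1.28 = 23.78 W

23.8 W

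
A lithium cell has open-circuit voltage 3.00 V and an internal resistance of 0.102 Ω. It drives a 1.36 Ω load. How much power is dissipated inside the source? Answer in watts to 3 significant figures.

The source's internal resistance is just another series element carrying I; its dissipation is I²r.
I = ε / (r + R) = 3.00 / (0.102 + 1.36) = 2.052 A
P_int = I² r = (2.052)² × 0.102 = 0.4295 W

0.429 W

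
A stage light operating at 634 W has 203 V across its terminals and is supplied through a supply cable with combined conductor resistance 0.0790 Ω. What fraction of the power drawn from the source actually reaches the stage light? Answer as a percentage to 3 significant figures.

99.9 %

I = P / V = 634 / 203 = 3.123 A through the supply cable.
P_line = I² R_line = (3.123)² × 0.0790 = 0.7706 W
P_source = P_load + P_line = 634.0 + 0.7706 = 634.8 W
η = P_load / P_source = 634.0 / 634.8 = 0.9988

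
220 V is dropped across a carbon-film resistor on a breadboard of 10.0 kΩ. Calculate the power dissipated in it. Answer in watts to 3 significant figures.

Voltage and resistance are given, so P = V²/R is the one-step route.
P = (220 V)² / 10000 Ω = 4.840 W

4.84 W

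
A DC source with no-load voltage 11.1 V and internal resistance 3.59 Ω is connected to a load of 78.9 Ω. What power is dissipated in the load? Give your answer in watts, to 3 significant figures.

1.43 W

Load and internal resistance form a series loop — compute the loop current, then the load power via I²R.
I = ε / (r + R) = 11.1 / (3.59 + 78.9) = 0.1346 A
P_load = I² R = (0.1346)² × 78.9 = 1.429 W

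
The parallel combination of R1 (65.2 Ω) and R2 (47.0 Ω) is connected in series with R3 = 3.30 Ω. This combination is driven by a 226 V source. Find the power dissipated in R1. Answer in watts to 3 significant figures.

624 W

Collapse the R1‖R2 pair into one equivalent R_p; then R_p and R3 form a series string.
R_p = (65.2×47.0)/(65.2+47.0) = 27.31 Ω
R_total = R_p + 3.30 = 27.31 + 3.30 = 30.61 Ω
I = V / R_total = 226 / 30.61 = 7.383 A
Voltage across the parallel pair: V_p = I × R_p = 7.383 × 27.31 = 201.6 V
R1 has V_p across it, so P = V_p²/R1.
P_R1 = (201.6)² / 65.2 = 623.6 W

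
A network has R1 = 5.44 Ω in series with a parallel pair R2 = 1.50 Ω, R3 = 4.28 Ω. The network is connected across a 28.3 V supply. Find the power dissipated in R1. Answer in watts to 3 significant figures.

Replace R2 and R3 with their parallel equivalent so the circuit becomes R1 in series with R_p.
R_p = (1.50×4.28)/(1.50+4.28) = 1.111 Ω
R_total = 5.44 + 1.111 = 6.551 Ω
I = V / R_total = 28.3 / 6.551 = 4.320 A
The full supply current passes through R1: P = I²R.
P_R1 = (4.320)² × 5.44 = 101.5 W

102 W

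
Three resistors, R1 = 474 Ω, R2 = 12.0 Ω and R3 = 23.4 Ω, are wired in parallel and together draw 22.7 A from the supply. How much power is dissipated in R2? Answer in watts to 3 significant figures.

2610 W

Parallel branches share V, not I — compute V via R_eq, then use V²/R for the target branch.
1/R_eq = 1/474 + 1/12.0 + 1/23.4 ⇒ R_eq = 7.802 Ω
V = I_total × R_eq = 22.70 × 7.802 = 177.1 V
P_R2 = V² / R2 = (177.1)² / 12.0 = 2614 W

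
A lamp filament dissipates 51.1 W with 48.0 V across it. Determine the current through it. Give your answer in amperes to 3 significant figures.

1.06 A

The two known quantities fix the third via I = P / V.
I = 51.1 / 48.0 = 1.065 A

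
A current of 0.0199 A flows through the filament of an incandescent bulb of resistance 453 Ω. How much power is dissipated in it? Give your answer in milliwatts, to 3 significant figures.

Knowing I and R, the power is just I²R — no need to find V first.
P = (0.01990 A)² × 453 Ω = 0.1794 W

179 mW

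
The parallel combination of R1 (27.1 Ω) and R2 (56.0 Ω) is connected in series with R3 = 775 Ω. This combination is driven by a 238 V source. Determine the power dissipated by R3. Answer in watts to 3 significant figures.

69.8 W

Collapse the R1‖R2 pair into one equivalent R_p; then R_p and R3 form a series string.
R_p = (27.1×56.0)/(27.1+56.0) = 18.26 Ω
R_total = R_p + 775 = 18.26 + 775 = 793.3 Ω
I = V / R_total = 238 / 793.3 = 0.3000 A
R3 is the series element, so its power is I²R.
P_R3 = (0.3000)² × 775 = 69.76 W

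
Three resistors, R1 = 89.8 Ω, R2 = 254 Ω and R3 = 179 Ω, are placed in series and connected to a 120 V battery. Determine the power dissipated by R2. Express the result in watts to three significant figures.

In a series string the same current flows through every resistor — find that current, then P = I²R for the one we want.
R_total = 89.8 + 254 + 179 = 522.8 Ω
I = V / R_total = 120 / 522.8 = 0.2295 A
P_R2 = I² × R2 = (0.2295)² × 254 = 13.38 W

13.4 W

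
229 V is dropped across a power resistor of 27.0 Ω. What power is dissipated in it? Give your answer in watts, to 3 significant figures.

V and R are stated; P = V²/R avoids computing the current.
P = (229 V)² / 27.0 Ω = 1942 W

1940 W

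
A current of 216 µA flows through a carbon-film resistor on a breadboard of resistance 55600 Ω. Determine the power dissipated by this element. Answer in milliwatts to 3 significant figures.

2.59 mW

Current and resistance are given, so P = I²R is the direct form.
P = (0.0002160 A)² × 55600 Ω = 0.002594 W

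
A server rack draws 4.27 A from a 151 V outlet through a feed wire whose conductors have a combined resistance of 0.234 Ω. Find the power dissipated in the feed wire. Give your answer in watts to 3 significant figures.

4.27 W

Only the current and the line resistance are needed for the I²R loss.
The feed wire carries the full 4.27 A.
P_line = I² R_line = (4.270)² × 0.234 = 4.266 W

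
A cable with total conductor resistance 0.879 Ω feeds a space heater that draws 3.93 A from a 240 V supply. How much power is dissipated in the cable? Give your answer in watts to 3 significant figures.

Only the current and the line resistance are needed for the I²R loss.
The cable carries the full 3.93 A.
P_line = I² R_line = (3.930)² × 0.879 = 13.58 W

13.6 W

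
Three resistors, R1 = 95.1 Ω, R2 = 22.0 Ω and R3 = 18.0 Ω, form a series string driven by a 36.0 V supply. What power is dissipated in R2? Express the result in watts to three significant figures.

Every series element carries the same I. Get I from the total resistance, then P = I² × R2.
R_total = 95.1 + 22.0 + 18.0 = 135.1 Ω
I = V / R_total = 36.0 / 135.1 = 0.2665 A
P_R2 = I² × R2 = (0.2665)² × 22.0 = 1.562 W

1.56 W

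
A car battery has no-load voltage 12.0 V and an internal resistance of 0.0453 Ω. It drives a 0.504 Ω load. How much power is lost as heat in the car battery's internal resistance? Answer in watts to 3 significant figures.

21.6 W

Internal loss is I²r, with I set by the total series resistance r+R.
I = ε / (r + R) = 12.0 / (0.0453 + 0.504) = 21.85 A
P_int = I² r = (21.85)² × 0.0453 = 21.62 W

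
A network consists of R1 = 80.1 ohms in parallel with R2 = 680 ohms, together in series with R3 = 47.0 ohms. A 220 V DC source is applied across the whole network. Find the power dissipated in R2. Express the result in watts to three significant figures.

26.0 W

Combine R1 and R2 into their parallel equivalent first, reducing the network to two series resistors.
R_p = (80.1×680)/(80.1+680) = 71.66 Ω
R_total = R_p + 47.0 = 71.66 + 47.0 = 118.7 Ω
I = V / R_total = 220 / 118.7 = 1.854 A
Voltage across the parallel pair: V_p = I × R_p = 1.854 × 71.66 = 132.9 V
R2 has V_p across it, so P = V_p²/R2.
P_R2 = (132.9)² / 680 = 25.96 W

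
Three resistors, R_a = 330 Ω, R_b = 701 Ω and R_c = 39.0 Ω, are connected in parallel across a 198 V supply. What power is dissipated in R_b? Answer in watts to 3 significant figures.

55.9 W

Parallel branches share the same voltage; P = V²/R gives the branch power in one step.
P_R_b = V² / R_b = (198)² / 701 Ω = 55.93 W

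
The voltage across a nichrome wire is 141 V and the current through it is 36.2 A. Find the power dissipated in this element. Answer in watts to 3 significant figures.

Both the voltage across and the current through the element are known, so P = V I applies directly.
P = 141 V × 36.20 A = 5104 W

5100 W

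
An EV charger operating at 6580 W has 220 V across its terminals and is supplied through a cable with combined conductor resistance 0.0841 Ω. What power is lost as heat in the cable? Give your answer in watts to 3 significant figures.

75.2 W

Only the current and the line resistance are needed for the I²R loss.
I = P / V = 6580 / 220 = 29.91 A through the cable.
P_line = I² R_line = (29.91)² × 0.0841 = 75.23 W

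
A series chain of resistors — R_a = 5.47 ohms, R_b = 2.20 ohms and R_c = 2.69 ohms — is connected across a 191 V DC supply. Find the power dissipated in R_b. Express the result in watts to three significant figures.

In a series string the same current flows through every resistor — find that current, then P = I²R for the one we want.
R_total = 5.47 + 2.20 + 2.69 = 10.36 Ω
I = V / R_total = 191 / 10.36 = 18.44 A
P_R_b = I² × R_b = (18.44)² × 2.20 = 747.8 W

748 W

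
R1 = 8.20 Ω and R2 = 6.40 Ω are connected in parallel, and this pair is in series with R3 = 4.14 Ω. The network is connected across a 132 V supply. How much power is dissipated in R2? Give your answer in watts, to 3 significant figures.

588 W

Combine R1 and R2 into their parallel equivalent first, reducing the network to two series resistors.
R_p = (8.20×6.40)/(8.20+6.40) = 3.595 Ω
R_total = R_p + 4.14 = 3.595 + 4.14 = 7.735 Ω
I = V / R_total = 132 / 7.735 = 17.07 A
Voltage across the parallel pair: V_p = I × R_p = 17.07 × 3.595 = 61.35 V
Use P = V²/R for R2 with V = V_p.
P_R2 = (61.35)² / 6.40 = 588.0 W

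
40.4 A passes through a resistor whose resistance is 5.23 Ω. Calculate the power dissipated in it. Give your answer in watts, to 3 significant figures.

8540 W

With I and R stated, P = I²R applies in one step.
P = (40.40 A)² × 5.23 Ω = 8536 W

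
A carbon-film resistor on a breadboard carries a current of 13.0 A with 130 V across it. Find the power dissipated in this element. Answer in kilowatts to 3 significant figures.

V and I are known directly — P = V I, no intermediate step needed.
P = 130 V × 13.00 A = 1690 W

1.69 kW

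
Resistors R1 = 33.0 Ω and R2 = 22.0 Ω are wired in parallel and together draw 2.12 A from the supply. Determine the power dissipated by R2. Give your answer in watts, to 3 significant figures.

35.6 W

We need the common branch voltage; get it from I_total × R_eq, then P = V²/R for the branch.
1/R_eq = 1/33.0 + 1/22.0 ⇒ R_eq = 13.20 Ω
V = I_total × R_eq = 2.120 × 13.20 = 27.98 V
P_R2 = V² / R2 = (27.98)² / 22.0 = 35.60 W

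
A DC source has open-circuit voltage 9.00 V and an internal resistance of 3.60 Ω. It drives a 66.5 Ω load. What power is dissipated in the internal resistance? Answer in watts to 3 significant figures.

The internal resistance carries the same current as the load; P_int = I²r.
I = ε / (r + R) = 9.00 / (3.60 + 66.5) = 0.1284 A
P_int = I² r = (0.1284)² × 3.60 = 0.05934 W

0.0593 W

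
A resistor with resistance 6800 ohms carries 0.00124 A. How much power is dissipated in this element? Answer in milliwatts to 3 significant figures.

10.5 mW

Knowing I and R, the power is just I²R — no need to find V first.
P = (0.001240 A)² × 6800 Ω = 0.01046 W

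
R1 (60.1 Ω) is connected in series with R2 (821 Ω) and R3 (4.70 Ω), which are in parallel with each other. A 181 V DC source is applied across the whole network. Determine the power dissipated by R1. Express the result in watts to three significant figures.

469 W

First combine the parallel branches into one equivalent R_p, then R1 + R_p is a series pair.
R_p = (821×4.70)/(821+4.70) = 4.673 Ω
R_total = 60.1 + 4.673 = 64.77 Ω
I = V / R_total = 181 / 64.77 = 2.794 A
R1 is in the main series path, so its power is I²R1.
P_R1 = (2.794)² × 60.1 = 469.3 W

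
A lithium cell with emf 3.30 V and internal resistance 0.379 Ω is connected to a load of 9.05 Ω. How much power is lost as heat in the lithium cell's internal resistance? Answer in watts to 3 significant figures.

0.0464 W

The source's internal resistance is just another series element carrying I; its dissipation is I²r.
I = ε / (r + R) = 3.30 / (0.379 + 9.05) = 0.3500 A
P_int = I² r = (0.3500)² × 0.379 = 0.04642 W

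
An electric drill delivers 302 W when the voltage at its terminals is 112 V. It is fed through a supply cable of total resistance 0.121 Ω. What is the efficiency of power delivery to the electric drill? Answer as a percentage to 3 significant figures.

I = P / V = 302 / 112 = 2.696 A through the supply cable.
P_line = I² R_line = (2.696)² × 0.121 = 0.8798 W
P_source = P_load + P_line = 302.0 + 0.8798 = 302.9 W
η = P_load / P_source = 302.0 / 302.9 = 0.9971

99.7 %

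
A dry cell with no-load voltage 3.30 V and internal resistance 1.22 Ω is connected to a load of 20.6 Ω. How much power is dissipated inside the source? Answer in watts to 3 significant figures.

Internal loss is I²r, with I set by the total series resistance r+R.
I = ε / (r + R) = 3.30 / (1.22 + 20.6) = 0.1512 A
P_int = I² r = (0.1512)² × 1.22 = 0.02790 W

0.0279 W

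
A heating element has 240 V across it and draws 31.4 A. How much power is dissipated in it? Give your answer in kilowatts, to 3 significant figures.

Both the voltage across and the current through the element are known, so P = V I applies directly.
P = 240 V × 31.40 A = 7536 W

7.54 kW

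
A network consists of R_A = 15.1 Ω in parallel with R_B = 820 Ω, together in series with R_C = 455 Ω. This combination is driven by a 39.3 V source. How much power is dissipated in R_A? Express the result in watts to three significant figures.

0.102 W

Collapse the R_A‖R_B pair into one equivalent R_p; then R_p and R_C form a series string.
R_p = (15.1×820)/(15.1+820) = 14.83 Ω
R_total = R_p + 455 = 14.83 + 455 = 469.8 Ω
I = V / R_total = 39.3 / 469.8 = 0.08365 A
Voltage across the parallel pair: V_p = I × R_p = 0.08365 × 14.83 = 1.240 V
Use P = V²/R for R_A with V = V_p.
P_R_A = (1.240)² / 15.1 = 0.1019 W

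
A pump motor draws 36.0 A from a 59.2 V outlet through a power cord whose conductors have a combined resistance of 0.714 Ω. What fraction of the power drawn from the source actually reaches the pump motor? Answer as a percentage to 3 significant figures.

The power cord carries the full 36.0 A.
P_line = I² R_line = (36.00)² × 0.714 = 925.3 W
P_source = V I = 59.2 × 36.00 = 2131 W; P_load = 1206 W
η = P_load / P_source = 1206 / 2131 = 0.5658

56.6 %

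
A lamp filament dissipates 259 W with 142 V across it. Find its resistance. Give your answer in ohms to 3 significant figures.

77.9 Ω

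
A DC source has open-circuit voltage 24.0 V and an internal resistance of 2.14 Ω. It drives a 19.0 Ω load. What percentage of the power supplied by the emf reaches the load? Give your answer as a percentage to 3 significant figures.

η = P_load/(P_load+P_int) = I²R/(I²R+I²r) = R/(R+r) — the I² cancels for series elements.
η = R / (R + r) = 19.0 / (19.0 + 2.14) = 0.8988

89.9 %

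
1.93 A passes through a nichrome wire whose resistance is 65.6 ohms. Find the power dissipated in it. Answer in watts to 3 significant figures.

244 W

With I and R stated, P = I²R applies in one step.
P = (1.930 A)² × 65.6 Ω = 244.4 W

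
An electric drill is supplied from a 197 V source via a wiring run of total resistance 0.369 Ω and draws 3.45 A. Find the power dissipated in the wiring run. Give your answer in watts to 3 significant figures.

Line loss is just I²R for the cable — we know both I and R_line directly.
The wiring run carries the full 3.45 A.
P_line = I² R_line = (3.450)² × 0.369 = 4.392 W

4.39 W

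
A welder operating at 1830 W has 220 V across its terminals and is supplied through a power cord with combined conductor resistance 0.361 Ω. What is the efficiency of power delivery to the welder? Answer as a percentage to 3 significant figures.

98.7 %

I = P / V = 1830 / 220 = 8.318 A through the power cord.
P_line = I² R_line = (8.318)² × 0.361 = 24.98 W
P_source = P_load + P_line = 1830 + 24.98 = 1855 W
η = P_load / P_source = 1830 / 1855 = 0.9865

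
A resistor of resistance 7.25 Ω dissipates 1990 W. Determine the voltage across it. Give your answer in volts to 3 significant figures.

120 V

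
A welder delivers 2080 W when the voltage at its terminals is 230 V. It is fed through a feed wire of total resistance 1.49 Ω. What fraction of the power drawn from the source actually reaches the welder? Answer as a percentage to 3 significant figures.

94.5 %

I = P / V = 2080 / 230 = 9.043 A through the feed wire.
P_line = I² R_line = (9.043)² × 1.49 = 121.9 W
P_source = P_load + P_line = 2080 + 121.9 = 2202 W
η = P_load / P_source = 2080 / 2202 = 0.9447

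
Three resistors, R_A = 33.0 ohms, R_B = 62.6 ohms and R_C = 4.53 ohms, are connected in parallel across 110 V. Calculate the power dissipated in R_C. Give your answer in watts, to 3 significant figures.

2670 W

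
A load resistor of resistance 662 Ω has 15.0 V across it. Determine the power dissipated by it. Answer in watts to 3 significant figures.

0.340 W

With V across and R both known, P = V²/R gives the dissipation directly.
P = (15.0 V)² / 662 Ω = 0.3399 W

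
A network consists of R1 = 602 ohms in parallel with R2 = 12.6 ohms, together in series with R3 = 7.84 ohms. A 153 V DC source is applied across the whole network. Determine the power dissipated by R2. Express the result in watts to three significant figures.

Combine R1 and R2 into their parallel equivalent first, reducing the network to two series resistors.
R_p = (602×12.6)/(602+12.6) = 12.34 Ω
R_total = R_p + 7.84 = 12.34 + 7.84 = 20.18 Ω
I = V / R_total = 153 / 20.18 = 7.581 A
Voltage across the parallel pair: V_p = I × R_p = 7.581 × 12.34 = 93.56 V
R2 sits across V_p; its power is V_p²/R.
P_R2 = (93.56)² / 12.6 = 694.8 W

695 W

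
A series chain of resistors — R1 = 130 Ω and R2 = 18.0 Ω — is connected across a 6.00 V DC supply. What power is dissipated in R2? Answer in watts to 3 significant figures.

0.0296 W

Since the resistors are in series they all carry the loop current I = V/R_total; the power in any one is I²R.
R_total = 130 + 18.0 = 148.0 Ω
I = V / R_total = 6.00 / 148.0 = 0.04054 A
P_R2 = I² × R2 = (0.04054)² × 18.0 = 0.02958 W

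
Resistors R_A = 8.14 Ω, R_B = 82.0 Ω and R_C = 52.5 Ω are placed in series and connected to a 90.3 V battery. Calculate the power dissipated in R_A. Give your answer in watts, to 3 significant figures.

Series elements share the same current, so find I first, then use P = I²R.
R_total = 8.14 + 82.0 + 52.5 = 142.6 Ω
I = V / R_total = 90.3 / 142.6 = 0.6331 A
P_R_A = I² × R_A = (0.6331)² × 8.14 = 3.262 W

3.26 W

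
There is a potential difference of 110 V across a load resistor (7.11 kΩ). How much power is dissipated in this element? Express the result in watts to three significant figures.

We know the drop across the element and its resistance — P = V²/R, one step.
P = (110 V)² / 7110 Ω = 1.702 W

1.70 W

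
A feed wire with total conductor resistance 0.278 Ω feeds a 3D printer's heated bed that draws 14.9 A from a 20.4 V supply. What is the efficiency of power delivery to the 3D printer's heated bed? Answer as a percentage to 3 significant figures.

79.7 %

The feed wire carries the full 14.9 A.
P_line = I² R_line = (14.90)² × 0.278 = 61.72 W
P_source = V I = 20.4 × 14.90 = 304.0 W; P_load = 242.2 W
η = P_load / P_source = 242.2 / 304.0 = 0.7970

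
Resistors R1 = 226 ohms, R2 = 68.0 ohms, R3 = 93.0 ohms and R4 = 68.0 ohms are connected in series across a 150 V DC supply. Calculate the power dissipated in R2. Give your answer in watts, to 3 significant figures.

Series elements share the same current, so find I first, then use P = I²R.
R_total = 226 + 68.0 + 93.0 + 68.0 = 455.0 Ω
I = V / R_total = 150 / 455.0 = 0.3297 A
P_R2 = I² × R2 = (0.3297)² × 68.0 = 7.390 W

7.39 W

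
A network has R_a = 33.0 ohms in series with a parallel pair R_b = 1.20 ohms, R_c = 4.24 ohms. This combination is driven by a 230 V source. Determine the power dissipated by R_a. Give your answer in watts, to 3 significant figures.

1520 W

Reduce the parallel pair to R_p first; the network is then a simple series string.
R_p = (1.20×4.24)/(1.20+4.24) = 0.9353 Ω
R_total = 33.0 + 0.9353 = 33.94 Ω
I = V / R_total = 230 / 33.94 = 6.778 A
R_a is in the main series path, so its power is I²R_a.
P_R_a = (6.778)² × 33.0 = 1516 W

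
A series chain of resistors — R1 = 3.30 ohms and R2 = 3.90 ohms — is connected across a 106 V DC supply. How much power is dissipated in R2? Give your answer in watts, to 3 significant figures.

In a series string the same current flows through every resistor — find that current, then P = I²R for the one we want.
R_total = 3.30 + 3.90 = 7.200 Ω
I = V / R_total = 106 / 7.200 = 14.72 A
P_R2 = I² × R2 = (14.72)² × 3.90 = 845.3 W

845 W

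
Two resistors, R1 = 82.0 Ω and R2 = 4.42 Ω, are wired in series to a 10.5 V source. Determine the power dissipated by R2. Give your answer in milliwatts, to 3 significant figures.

Every series element carries the same I. Get I from the total resistance, then P = I² × R2.
R_total = 82.0 + 4.42 = 86.42 Ω
I = V / R_total = 10.5 / 86.42 = 0.1215 A
P_R2 = I² × R2 = (0.1215)² × 4.42 = 0.06525 W

65.2 mW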